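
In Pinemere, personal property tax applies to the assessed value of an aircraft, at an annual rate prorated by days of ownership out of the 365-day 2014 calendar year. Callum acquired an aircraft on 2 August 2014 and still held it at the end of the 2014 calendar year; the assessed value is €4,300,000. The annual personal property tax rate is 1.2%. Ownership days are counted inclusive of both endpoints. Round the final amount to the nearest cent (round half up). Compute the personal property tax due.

Days held (2 August – 31 December 2014): 152 out of 365
Tax = €4,300,000 × 1.2% × 152/365 = €21,488.2192

€21,488.22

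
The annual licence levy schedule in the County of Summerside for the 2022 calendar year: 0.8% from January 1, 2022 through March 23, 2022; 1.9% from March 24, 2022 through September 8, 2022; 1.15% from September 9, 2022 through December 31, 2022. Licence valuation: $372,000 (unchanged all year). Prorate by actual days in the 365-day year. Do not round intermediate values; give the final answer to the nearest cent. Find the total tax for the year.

$5,277.30

January 1 – March 23, 2022: 82 days at 0.8% → $372,000 × 0.8% × 82/365 = $668.5808
March 24 – September 8, 2022: 169 days at 1.9% → $372,000 × 1.9% × 169/365 = $3,272.5808
September 9 – December 31, 2022: 114 days at 1.15% → $372,000 × 1.15% × 114/365 = $1,336.1425
Total = $5,277.3041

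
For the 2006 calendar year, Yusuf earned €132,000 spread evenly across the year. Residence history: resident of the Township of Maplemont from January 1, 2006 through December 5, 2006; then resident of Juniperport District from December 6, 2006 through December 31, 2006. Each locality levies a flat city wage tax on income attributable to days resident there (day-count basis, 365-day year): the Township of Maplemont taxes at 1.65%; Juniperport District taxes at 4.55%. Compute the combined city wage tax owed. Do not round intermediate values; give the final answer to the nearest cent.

The Township of Maplemont, January 1 – December 5, 2006: 339 days → €132,000 × 1.65% × 339/365 = €2,022.8548
Juniperport District, December 6 – December 31, 2006: 26 days → €132,000 × 4.55% × 26/365 = €427.8247
Total = €2,450.6795

€2,450.68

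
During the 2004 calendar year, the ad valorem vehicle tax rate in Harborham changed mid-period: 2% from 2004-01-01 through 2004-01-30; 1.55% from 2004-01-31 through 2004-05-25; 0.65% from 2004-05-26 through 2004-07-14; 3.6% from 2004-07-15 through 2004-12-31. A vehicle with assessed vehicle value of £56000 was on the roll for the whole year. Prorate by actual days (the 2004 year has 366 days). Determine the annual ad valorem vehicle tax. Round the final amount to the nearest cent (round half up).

£1353.03

2004-01-01 to 2004-01-30: 30 days at 2% → £56000 × 2% × 30/366 = £91.8033
2004-01-31 to 2004-05-25: 116 days at 1.55% → £56000 × 1.55% × 116/366 = £275.1038
2004-05-26 to 2004-07-14: 50 days at 0.65% → £56000 × 0.65% × 50/366 = £49.7268
2004-07-15 to 2004-12-31: 170 days at 3.6% → £56000 × 3.6% × 170/366 = £936.3934
Total = £1353.0273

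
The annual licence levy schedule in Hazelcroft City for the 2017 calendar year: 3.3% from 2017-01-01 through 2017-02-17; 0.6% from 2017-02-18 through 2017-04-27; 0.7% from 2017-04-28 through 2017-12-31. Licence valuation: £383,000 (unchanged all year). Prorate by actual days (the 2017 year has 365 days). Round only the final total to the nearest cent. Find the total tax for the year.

2017-01-01 to 2017-02-17: 48 days at 3.3% → £383,000 × 3.3% × 48/365 = £1,662.1151
2017-02-18 to 2017-04-27: 69 days at 0.6% → £383,000 × 0.6% × 69/365 = £434.4164
2017-04-28 to 2017-12-31: 248 days at 0.7% → £383,000 × 0.7% × 248/365 = £1,821.6110
Total = £3,918.1425

£3,918.14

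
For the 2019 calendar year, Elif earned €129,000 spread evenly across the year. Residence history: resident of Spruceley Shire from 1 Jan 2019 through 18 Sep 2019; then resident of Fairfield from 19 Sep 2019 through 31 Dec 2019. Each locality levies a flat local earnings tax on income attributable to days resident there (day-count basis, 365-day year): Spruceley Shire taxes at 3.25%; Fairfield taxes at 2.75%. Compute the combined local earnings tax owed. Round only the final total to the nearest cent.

Spruceley Shire, 1 Jan – 18 Sep 2019: 261 days → €129,000 × 3.25% × 261/365 = €2,997.9247
Fairfield, 19 Sep – 31 Dec 2019: 104 days → €129,000 × 2.75% × 104/365 = €1,010.7945
Total = €4,008.7192

€4,008.72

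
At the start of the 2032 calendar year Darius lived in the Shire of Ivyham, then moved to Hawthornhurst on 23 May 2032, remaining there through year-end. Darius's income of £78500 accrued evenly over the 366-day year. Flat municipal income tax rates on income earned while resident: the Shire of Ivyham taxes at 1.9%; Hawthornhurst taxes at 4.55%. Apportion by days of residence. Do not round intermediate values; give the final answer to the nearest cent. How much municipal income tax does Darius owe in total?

The Shire of Ivyham, 1 January – 22 May 2032: 143 days → £78500 × 1.9% × 143/366 = £582.7445
Hawthornhurst, 23 May – 31 December 2032: 223 days → £78500 × 4.55% × 223/366 = £2176.2302
Total = £2758.9747

£2758.97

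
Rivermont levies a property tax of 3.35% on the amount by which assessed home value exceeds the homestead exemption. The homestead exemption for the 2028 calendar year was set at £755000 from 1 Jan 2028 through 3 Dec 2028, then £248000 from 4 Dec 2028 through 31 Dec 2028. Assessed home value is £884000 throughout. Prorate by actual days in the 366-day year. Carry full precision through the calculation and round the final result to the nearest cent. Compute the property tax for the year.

£5620.86

1 Jan – 3 Dec 2028: 338 days, exemption £755000 → (£884000 − £755000) × 3.35% × 338/366 = £3990.8934
4 Dec – 31 Dec 2028: 28 days, exemption £248000 → (£884000 − £248000) × 3.35% × 28/366 = £1629.9672
Total = £5620.8607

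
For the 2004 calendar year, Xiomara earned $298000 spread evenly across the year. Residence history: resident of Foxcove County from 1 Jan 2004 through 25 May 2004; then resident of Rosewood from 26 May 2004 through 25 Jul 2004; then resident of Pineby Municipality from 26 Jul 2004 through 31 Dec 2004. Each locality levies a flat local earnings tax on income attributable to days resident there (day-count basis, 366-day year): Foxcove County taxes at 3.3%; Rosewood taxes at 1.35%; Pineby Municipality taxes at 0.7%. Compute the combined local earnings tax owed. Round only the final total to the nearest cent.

Foxcove County, 1 Jan – 25 May 2004: 146 days → $298000 × 3.3% × 146/366 = $3922.8525
Rosewood, 26 May – 25 Jul 2004: 61 days → $298000 × 1.35% × 61/366 = $670.5000
Pineby Municipality, 26 Jul – 31 Dec 2004: 159 days → $298000 × 0.7% × 159/366 = $906.2131
Total = $5499.5656

$5499.57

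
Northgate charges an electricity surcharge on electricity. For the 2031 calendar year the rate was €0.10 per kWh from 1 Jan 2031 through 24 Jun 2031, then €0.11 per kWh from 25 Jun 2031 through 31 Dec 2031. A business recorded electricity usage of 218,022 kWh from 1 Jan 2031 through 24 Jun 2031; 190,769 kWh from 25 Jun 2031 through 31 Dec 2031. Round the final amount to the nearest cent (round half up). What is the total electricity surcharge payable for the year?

1 Jan – 24 Jun 2031: 218,022 kWh at €0.10/kWh → €21,802.20
25 Jun – 31 Dec 2031: 190,769 kWh at €0.11/kWh → €20,984.59

€42,786.79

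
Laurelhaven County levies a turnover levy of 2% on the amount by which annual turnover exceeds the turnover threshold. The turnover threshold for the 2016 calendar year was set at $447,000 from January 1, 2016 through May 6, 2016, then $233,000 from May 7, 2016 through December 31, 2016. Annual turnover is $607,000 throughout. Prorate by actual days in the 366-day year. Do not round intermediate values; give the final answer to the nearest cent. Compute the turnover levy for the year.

January 1 – May 6, 2016: 127 days, exemption $447,000 → ($607,000 − $447,000) × 2% × 127/366 = $1,110.3825
May 7 – December 31, 2016: 239 days, exemption $233,000 → ($607,000 − $233,000) × 2% × 239/366 = $4,884.4809
Total = $5,994.8634

$5,994.86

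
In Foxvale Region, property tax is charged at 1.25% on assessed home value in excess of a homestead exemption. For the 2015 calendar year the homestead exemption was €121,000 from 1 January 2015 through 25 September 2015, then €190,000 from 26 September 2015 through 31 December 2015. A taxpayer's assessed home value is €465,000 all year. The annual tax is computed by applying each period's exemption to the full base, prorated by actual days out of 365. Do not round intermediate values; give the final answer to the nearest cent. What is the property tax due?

€4,070.79

1 January – 25 September 2015: 268 days, exemption €121,000 → (€465,000 − €121,000) × 1.25% × 268/365 = €3,157.2603
26 September – 31 December 2015: 97 days, exemption €190,000 → (€465,000 − €190,000) × 1.25% × 97/365 = €913.5274
Total = €4,070.7877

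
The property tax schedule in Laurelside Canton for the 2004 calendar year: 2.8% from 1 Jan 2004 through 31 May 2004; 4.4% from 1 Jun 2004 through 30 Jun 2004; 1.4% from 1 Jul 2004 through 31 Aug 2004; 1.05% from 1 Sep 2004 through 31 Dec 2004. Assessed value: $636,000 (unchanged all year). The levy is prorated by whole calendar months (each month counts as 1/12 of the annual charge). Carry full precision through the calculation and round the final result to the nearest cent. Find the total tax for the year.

$13,462.00

1 Jan – 31 May 2004: 5 months at 2.8% → $636,000 × 2.8% × 5/12 = $7,420.0000
1 Jun – 30 Jun 2004: 1 month at 4.4% → $636,000 × 4.4% × 1/12 = $2,332.0000
1 Jul – 31 Aug 2004: 2 months at 1.4% → $636,000 × 1.4% × 2/12 = $1,484.0000
1 Sep – 31 Dec 2004: 4 months at 1.05% → $636,000 × 1.05% × 4/12 = $2,226.0000
Total = $13,462.0000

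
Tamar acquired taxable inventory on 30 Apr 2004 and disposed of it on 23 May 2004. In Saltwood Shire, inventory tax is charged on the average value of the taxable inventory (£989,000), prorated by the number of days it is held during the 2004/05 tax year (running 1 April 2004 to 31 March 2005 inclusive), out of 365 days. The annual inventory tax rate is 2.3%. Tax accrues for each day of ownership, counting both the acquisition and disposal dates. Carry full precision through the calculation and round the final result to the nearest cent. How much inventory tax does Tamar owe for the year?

Days held (30 Apr – 23 May 2004): 24 out of 365
Tax = £989,000 × 2.3% × 24/365 = £1,495.6932

£1,495.69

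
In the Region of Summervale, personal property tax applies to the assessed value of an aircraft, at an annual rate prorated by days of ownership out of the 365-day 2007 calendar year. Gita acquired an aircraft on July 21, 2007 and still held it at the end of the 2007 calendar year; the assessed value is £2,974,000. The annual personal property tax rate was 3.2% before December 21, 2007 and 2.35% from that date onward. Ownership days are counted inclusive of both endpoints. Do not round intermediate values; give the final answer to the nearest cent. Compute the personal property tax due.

£41,998.58

July 21 – December 20, 2007: 153 days at 3.2% → £2,974,000 × 3.2% × 153/365 = £39,892.3397
December 21 – December 31, 2007: 11 days at 2.35% → £2,974,000 × 2.35% × 11/365 = £2,106.2438
Total = £41,998.5836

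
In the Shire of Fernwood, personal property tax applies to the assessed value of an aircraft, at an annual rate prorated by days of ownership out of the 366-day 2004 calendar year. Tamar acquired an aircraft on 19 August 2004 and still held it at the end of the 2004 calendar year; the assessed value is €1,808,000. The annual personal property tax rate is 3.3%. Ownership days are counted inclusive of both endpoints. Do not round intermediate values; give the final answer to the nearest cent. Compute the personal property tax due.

€22,007.21

Days held (19 August – 31 December 2004): 135 out of 366
Tax = €1,808,000 × 3.3% × 135/366 = €22,007.2131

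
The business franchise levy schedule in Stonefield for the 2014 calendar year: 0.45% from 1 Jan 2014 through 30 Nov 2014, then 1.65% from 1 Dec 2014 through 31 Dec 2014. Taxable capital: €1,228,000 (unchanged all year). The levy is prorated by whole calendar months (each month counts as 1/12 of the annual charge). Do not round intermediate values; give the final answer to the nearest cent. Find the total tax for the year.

€6,754.00

1 Jan – 30 Nov 2014: 11 months at 0.45% → €1,228,000 × 0.45% × 11/12 = €5,065.5000
1 Dec – 31 Dec 2014: 1 month at 1.65% → €1,228,000 × 1.65% × 1/12 = €1,688.5000
Total = €6,754.0000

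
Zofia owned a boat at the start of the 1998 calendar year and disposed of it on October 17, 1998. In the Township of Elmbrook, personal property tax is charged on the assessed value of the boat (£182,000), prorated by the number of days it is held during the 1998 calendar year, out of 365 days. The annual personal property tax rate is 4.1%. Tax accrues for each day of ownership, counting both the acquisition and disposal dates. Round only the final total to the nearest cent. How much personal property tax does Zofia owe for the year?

Days held (January 1 – October 17, 1998): 290 out of 365
Tax = £182,000 × 4.1% × 290/365 = £5,928.7123

£5,928.71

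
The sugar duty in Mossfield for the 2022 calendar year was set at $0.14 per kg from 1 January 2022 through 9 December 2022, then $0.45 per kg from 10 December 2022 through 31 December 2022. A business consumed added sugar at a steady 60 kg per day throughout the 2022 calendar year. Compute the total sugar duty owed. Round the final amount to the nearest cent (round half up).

$3475.20

1 January – 9 December 2022: 343 days × 60 kg/day = 20,580 kg at $0.14/kg → $2881.20
10 December – 31 December 2022: 22 days × 60 kg/day = 1,320 kg at $0.45/kg → $594.00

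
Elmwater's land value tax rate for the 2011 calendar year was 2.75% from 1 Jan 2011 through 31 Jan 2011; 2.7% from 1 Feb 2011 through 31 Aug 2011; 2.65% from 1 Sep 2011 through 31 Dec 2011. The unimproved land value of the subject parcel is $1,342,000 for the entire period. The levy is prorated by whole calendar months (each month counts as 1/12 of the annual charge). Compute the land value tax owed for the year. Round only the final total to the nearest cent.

1 Jan – 31 Jan 2011: 1 month at 2.75% → $1,342,000 × 2.75% × 1/12 = $3,075.4167
1 Feb – 31 Aug 2011: 7 months at 2.7% → $1,342,000 × 2.7% × 7/12 = $21,136.5000
1 Sep – 31 Dec 2011: 4 months at 2.65% → $1,342,000 × 2.65% × 4/12 = $11,854.3333
Total = $36,066.2500

$36,066.25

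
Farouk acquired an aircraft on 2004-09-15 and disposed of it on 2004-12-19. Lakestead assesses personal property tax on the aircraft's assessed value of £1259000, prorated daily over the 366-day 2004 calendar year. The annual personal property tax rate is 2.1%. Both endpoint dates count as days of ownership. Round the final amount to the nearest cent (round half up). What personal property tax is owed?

£6934.82

Days held (2004-09-15 to 2004-12-19): 96 out of 366
Tax = £1259000 × 2.1% × 96/366 = £6934.8197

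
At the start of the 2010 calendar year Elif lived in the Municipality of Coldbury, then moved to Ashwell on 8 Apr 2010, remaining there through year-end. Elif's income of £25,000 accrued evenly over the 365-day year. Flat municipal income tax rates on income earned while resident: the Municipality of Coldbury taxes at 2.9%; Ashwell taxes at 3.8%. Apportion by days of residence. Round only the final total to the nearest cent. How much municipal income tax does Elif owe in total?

£890.21

The Municipality of Coldbury, 1 Jan – 7 Apr 2010: 97 days → £25,000 × 2.9% × 97/365 = £192.6712
Ashwell, 8 Apr – 31 Dec 2010: 268 days → £25,000 × 3.8% × 268/365 = £697.5342
Total = £890.2055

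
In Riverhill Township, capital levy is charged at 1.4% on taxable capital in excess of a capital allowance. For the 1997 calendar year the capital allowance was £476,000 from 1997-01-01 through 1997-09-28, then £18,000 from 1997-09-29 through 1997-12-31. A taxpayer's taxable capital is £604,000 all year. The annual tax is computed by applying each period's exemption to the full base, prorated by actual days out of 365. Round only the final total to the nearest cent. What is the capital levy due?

£3,443.31

1997-01-01 to 1997-09-28: 271 days, exemption £476,000 → (£604,000 − £476,000) × 1.4% × 271/365 = £1,330.4986
1997-09-29 to 1997-12-31: 94 days, exemption £18,000 → (£604,000 − £18,000) × 1.4% × 94/365 = £2,112.8110
Total = £3,443.3096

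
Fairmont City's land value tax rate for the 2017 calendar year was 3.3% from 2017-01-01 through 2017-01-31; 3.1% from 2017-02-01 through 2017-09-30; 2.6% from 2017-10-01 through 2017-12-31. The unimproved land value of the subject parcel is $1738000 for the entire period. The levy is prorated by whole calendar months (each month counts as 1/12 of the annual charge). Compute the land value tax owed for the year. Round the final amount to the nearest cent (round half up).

2017-01-01 to 2017-01-31: 1 month at 3.3% → $1738000 × 3.3% × 1/12 = $4779.5000
2017-02-01 to 2017-09-30: 8 months at 3.1% → $1738000 × 3.1% × 8/12 = $35918.6667
2017-10-01 to 2017-12-31: 3 months at 2.6% → $1738000 × 2.6% × 3/12 = $11297.0000
Total = $51995.1667

$51995.17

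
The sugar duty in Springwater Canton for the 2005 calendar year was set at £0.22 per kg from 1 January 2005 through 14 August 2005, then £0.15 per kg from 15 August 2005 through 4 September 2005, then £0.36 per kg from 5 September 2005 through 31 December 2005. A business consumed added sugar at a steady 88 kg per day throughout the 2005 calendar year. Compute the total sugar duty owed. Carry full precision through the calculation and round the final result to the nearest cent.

£8,390.80

1 January – 14 August 2005: 226 days × 88 kg/day = 19,888 kg at £0.22/kg → £4,375.36
15 August – 4 September 2005: 21 days × 88 kg/day = 1,848 kg at £0.15/kg → £277.20
5 September – 31 December 2005: 118 days × 88 kg/day = 10,384 kg at £0.36/kg → £3,738.24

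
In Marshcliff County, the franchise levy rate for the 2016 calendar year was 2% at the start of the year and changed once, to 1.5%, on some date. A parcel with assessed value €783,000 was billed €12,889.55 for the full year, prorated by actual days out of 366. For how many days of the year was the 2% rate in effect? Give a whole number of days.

Let d = days at the first rate; then 366 − d days at the second rate.
€783,000 × [2%·d + 1.5%·(366−d)] / 366 = €12,889.55
Solving gives d = 107, so the new rate took effect on 17 April 2016.

107 days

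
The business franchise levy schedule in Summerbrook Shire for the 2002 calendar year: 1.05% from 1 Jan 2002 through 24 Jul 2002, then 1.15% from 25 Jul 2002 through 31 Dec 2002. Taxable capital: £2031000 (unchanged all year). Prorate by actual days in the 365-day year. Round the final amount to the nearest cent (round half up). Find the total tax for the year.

£22215.80

1 Jan – 24 Jul 2002: 205 days at 1.05% → £2031000 × 1.05% × 205/365 = £11977.3356
25 Jul – 31 Dec 2002: 160 days at 1.15% → £2031000 × 1.15% × 160/365 = £10238.4658
Total = £22215.8014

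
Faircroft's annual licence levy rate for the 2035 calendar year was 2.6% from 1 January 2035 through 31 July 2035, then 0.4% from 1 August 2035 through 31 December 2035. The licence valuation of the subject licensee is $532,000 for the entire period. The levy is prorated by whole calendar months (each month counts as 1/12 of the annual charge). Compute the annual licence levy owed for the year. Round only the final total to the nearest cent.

$8,955.33

1 January – 31 July 2035: 7 months at 2.6% → $532,000 × 2.6% × 7/12 = $8,068.6667
1 August – 31 December 2035: 5 months at 0.4% → $532,000 × 0.4% × 5/12 = $886.6667
Total = $8,955.3333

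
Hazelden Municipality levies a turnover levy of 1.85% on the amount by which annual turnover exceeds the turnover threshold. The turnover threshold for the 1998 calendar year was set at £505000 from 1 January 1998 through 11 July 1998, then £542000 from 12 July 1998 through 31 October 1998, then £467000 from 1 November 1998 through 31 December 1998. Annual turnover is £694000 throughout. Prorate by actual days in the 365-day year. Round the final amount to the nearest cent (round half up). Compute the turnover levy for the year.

1 January – 11 July 1998: 192 days, exemption £505000 → (£694000 − £505000) × 1.85% × 192/365 = £1839.2548
12 July – 31 October 1998: 112 days, exemption £542000 → (£694000 − £542000) × 1.85% × 112/365 = £862.8603
1 November – 31 December 1998: 61 days, exemption £467000 → (£694000 − £467000) × 1.85% × 61/365 = £701.8342
Total = £3403.9493

£3403.95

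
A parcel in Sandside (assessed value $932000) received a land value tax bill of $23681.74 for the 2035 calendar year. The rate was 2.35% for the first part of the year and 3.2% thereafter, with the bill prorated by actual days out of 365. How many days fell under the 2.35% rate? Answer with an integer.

283 days

Let d = days at the first rate; then 365 − d days at the second rate.
$932000 × [2.35%·d + 3.2%·(365−d)] / 365 = $23681.74
Solving gives d = 283, so the new rate took effect on 11 Oct 2035.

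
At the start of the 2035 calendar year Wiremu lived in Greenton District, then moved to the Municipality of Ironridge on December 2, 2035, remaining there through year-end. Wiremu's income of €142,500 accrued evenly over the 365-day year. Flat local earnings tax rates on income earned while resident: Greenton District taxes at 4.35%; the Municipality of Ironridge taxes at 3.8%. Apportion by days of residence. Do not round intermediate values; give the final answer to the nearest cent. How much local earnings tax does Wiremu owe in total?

€6,134.33

Greenton District, January 1 – December 1, 2035: 335 days → €142,500 × 4.35% × 335/365 = €5,689.2637
The Municipality of Ironridge, December 2 – December 31, 2035: 30 days → €142,500 × 3.8% × 30/365 = €445.0685
Total = €6,134.3322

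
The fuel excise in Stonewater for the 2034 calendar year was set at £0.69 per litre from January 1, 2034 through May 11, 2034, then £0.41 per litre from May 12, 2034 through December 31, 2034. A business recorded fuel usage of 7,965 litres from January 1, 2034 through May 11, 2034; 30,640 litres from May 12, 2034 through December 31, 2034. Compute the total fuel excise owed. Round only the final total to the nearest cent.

January 1 – May 11, 2034: 7,965 litres at £0.69/litre → £5495.85
May 12 – December 31, 2034: 30,640 litres at £0.41/litre → £12562.40

£18058.25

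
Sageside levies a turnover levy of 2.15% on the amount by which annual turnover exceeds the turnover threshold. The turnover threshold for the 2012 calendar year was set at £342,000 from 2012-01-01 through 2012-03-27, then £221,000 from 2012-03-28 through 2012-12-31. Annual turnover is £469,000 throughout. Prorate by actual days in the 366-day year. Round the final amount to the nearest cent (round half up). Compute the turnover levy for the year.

2012-01-01 to 2012-03-27: 87 days, exemption £342,000 → (£469,000 − £342,000) × 2.15% × 87/366 = £649.0533
2012-03-28 to 2012-12-31: 279 days, exemption £221,000 → (£469,000 − £221,000) × 2.15% × 279/366 = £4,064.5574
Total = £4,713.6107

£4,713.61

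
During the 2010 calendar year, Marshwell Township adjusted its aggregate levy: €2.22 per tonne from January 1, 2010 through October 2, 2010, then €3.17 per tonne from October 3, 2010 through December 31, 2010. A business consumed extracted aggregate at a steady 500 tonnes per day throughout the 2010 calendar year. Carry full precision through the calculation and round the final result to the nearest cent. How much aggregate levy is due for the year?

€447,900.00

January 1 – October 2, 2010: 275 days × 500 tonnes/day = 137,500 tonnes at €2.22/tonne → €305,250.00
October 3 – December 31, 2010: 90 days × 500 tonnes/day = 45,000 tonnes at €3.17/tonne → €142,650.00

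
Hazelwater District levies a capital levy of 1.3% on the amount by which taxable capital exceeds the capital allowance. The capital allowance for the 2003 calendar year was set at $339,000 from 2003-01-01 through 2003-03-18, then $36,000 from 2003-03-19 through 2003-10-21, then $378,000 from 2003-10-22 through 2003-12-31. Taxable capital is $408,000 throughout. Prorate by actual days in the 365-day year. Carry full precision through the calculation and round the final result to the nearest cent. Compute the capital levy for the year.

$3,140.19

2003-01-01 to 2003-03-18: 77 days, exemption $339,000 → ($408,000 − $339,000) × 1.3% × 77/365 = $189.2301
2003-03-19 to 2003-10-21: 217 days, exemption $36,000 → ($408,000 − $36,000) × 1.3% × 217/365 = $2,875.1014
2003-10-22 to 2003-12-31: 71 days, exemption $378,000 → ($408,000 − $378,000) × 1.3% × 71/365 = $75.8630
Total = $3,140.1945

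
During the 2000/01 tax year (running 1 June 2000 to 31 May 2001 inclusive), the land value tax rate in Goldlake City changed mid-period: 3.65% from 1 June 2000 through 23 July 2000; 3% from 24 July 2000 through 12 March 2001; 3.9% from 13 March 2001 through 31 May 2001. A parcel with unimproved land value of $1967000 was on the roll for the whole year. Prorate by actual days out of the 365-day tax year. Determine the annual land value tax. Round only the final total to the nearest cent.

1 June – 23 July 2000: 53 days at 3.65% → $1967000 × 3.65% × 53/365 = $10425.1000
24 July 2000 – 12 March 2001: 232 days at 3% → $1967000 × 3% × 232/365 = $37507.7260
13 March – 31 May 2001: 80 days at 3.9% → $1967000 × 3.9% × 80/365 = $16813.8082
Total = $64746.6342

$64746.63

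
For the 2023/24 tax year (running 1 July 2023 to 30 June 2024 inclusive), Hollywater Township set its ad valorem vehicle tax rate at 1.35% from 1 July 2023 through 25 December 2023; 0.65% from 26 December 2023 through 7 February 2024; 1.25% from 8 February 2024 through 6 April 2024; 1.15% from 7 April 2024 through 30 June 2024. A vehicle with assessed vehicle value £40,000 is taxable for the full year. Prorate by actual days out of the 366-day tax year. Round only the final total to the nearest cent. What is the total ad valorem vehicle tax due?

£481.31

1 July – 25 December 2023: 178 days at 1.35% → £40,000 × 1.35% × 178/366 = £262.6230
26 December 2023 – 7 February 2024: 44 days at 0.65% → £40,000 × 0.65% × 44/366 = £31.2568
8 February – 6 April 2024: 59 days at 1.25% → £40,000 × 1.25% × 59/366 = £80.6011
7 April – 30 June 2024: 85 days at 1.15% → £40,000 × 1.15% × 85/366 = £106.8306
Total = £481.3115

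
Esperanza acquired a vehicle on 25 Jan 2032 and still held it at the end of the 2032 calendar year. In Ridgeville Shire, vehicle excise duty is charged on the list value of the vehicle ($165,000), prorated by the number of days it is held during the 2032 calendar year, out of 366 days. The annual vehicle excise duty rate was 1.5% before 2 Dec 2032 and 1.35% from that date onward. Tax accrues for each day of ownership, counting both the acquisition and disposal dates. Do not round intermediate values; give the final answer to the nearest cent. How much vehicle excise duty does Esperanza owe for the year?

$2,292.42

25 Jan – 1 Dec 2032: 312 days at 1.5% → $165,000 × 1.5% × 312/366 = $2,109.8361
2 Dec – 31 Dec 2032: 30 days at 1.35% → $165,000 × 1.35% × 30/366 = $182.5820
Total = $2,292.4180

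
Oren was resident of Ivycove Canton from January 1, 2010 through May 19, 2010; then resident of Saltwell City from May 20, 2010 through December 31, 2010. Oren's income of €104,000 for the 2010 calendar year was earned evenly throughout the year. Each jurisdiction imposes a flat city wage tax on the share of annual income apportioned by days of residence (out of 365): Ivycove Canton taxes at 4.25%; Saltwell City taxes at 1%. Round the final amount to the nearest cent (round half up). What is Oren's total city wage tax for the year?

€2,327.18

Ivycove Canton, January 1 – May 19, 2010: 139 days → €104,000 × 4.25% × 139/365 = €1,683.2329
Saltwell City, May 20 – December 31, 2010: 226 days → €104,000 × 1% × 226/365 = €643.9452
Total = €2,327.1781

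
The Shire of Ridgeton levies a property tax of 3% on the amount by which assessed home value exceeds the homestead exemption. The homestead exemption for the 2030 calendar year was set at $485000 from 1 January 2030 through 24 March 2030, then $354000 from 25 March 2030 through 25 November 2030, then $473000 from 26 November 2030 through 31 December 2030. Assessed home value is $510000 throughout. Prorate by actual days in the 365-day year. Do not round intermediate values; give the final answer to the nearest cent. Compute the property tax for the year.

$3434.22

1 January – 24 March 2030: 83 days, exemption $485000 → ($510000 − $485000) × 3% × 83/365 = $170.5479
25 March – 25 November 2030: 246 days, exemption $354000 → ($510000 − $354000) × 3% × 246/365 = $3154.1918
26 November – 31 December 2030: 36 days, exemption $473000 → ($510000 − $473000) × 3% × 36/365 = $109.4795
Total = $3434.2192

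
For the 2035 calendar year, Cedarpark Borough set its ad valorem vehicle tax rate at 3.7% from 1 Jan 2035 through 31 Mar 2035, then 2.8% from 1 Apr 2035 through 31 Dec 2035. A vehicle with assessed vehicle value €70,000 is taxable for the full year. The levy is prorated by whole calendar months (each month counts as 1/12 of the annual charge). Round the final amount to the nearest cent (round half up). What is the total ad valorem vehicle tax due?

€2,117.50

1 Jan – 31 Mar 2035: 3 months at 3.7% → €70,000 × 3.7% × 3/12 = €647.5000
1 Apr – 31 Dec 2035: 9 months at 2.8% → €70,000 × 2.8% × 9/12 = €1,470.0000
Total = €2,117.5000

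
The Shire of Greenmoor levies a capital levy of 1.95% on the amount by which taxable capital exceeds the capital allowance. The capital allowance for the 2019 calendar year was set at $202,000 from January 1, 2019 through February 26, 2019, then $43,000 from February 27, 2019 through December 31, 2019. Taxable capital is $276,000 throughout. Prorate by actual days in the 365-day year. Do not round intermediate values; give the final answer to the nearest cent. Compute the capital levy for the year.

January 1 – February 26, 2019: 57 days, exemption $202,000 → ($276,000 − $202,000) × 1.95% × 57/365 = $225.3452
February 27 – December 31, 2019: 308 days, exemption $43,000 → ($276,000 − $43,000) × 1.95% × 308/365 = $3,833.9671
Total = $4,059.3123

$4,059.31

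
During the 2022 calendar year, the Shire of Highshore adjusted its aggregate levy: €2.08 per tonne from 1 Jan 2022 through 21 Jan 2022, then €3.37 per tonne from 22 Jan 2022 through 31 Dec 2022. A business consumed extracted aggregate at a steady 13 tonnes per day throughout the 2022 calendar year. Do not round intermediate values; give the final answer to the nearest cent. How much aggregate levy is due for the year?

1 Jan – 21 Jan 2022: 21 days × 13 tonnes/day = 273 tonnes at €2.08/tonne → €567.84
22 Jan – 31 Dec 2022: 344 days × 13 tonnes/day = 4,472 tonnes at €3.37/tonne → €15,070.64

€15,638.48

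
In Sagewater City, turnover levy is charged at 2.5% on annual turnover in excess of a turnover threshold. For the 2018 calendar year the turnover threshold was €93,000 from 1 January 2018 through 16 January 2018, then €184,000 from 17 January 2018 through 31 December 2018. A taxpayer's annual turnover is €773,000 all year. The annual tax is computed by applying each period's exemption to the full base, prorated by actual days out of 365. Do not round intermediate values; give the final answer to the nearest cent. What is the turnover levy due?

1 January – 16 January 2018: 16 days, exemption €93,000 → (€773,000 − €93,000) × 2.5% × 16/365 = €745.2055
17 January – 31 December 2018: 349 days, exemption €184,000 → (€773,000 − €184,000) × 2.5% × 349/365 = €14,079.5205
Total = €14,824.7260

€14,824.73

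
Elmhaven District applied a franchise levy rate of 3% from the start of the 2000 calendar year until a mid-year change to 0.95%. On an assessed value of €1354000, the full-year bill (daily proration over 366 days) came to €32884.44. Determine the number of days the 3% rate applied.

264 days

Let d = days at the first rate; then 366 − d days at the second rate.
€1354000 × [3%·d + 0.95%·(366−d)] / 366 = €32884.44
Solving gives d = 264, so the new rate took effect on 21 Sep 2000.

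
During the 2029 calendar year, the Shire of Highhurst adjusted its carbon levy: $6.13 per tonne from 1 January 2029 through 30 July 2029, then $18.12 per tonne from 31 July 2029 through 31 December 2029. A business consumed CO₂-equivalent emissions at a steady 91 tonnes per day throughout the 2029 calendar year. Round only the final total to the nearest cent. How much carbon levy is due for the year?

$371,635.81

1 January – 30 July 2029: 211 days × 91 tonnes/day = 19,201 tonnes at $6.13/tonne → $117,702.13
31 July – 31 December 2029: 154 days × 91 tonnes/day = 14,014 tonnes at $18.12/tonne → $253,933.68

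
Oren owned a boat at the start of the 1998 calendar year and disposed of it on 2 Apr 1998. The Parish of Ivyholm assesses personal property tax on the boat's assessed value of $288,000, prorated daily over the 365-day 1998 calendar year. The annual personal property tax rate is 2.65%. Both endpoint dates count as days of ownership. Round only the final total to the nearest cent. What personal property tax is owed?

Days held (1 Jan – 2 Apr 1998): 92 out of 365
Tax = $288,000 × 2.65% × 92/365 = $1,923.6822

$1,923.68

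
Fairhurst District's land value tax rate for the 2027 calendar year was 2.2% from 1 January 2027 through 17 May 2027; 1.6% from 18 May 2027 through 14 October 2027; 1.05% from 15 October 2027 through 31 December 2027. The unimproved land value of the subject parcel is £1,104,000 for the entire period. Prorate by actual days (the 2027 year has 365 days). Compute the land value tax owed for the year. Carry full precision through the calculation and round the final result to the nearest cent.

£18,852.69

1 January – 17 May 2027: 137 days at 2.2% → £1,104,000 × 2.2% × 137/365 = £9,116.3178
18 May – 14 October 2027: 150 days at 1.6% → £1,104,000 × 1.6% × 150/365 = £7,259.1781
15 October – 31 December 2027: 78 days at 1.05% → £1,104,000 × 1.05% × 78/365 = £2,477.1945
Total = £18,852.6904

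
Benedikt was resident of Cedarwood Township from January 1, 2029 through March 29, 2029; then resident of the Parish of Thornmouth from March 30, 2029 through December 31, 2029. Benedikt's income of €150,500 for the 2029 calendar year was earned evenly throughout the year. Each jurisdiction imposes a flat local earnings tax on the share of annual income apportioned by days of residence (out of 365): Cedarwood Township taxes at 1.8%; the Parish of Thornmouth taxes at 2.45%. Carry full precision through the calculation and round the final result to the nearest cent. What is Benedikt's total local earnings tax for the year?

Cedarwood Township, January 1 – March 29, 2029: 88 days → €150,500 × 1.8% × 88/365 = €653.1288
The Parish of Thornmouth, March 30 – December 31, 2029: 277 days → €150,500 × 2.45% × 277/365 = €2,798.2692
Total = €3,451.3979

€3,451.40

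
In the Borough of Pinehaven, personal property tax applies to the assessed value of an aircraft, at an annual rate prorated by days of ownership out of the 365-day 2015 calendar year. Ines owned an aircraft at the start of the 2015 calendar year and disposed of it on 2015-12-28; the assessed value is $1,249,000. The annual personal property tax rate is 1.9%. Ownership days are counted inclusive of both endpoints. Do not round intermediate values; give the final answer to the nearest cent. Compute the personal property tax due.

$23,535.95

Days held (2015-01-01 to 2015-12-28): 362 out of 365
Tax = $1,249,000 × 1.9% × 362/365 = $23,535.9507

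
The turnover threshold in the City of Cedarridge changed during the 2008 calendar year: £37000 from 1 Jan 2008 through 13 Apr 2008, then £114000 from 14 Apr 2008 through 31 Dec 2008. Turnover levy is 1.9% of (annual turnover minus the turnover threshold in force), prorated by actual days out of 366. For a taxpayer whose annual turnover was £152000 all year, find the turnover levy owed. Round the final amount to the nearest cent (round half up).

£1137.72

1 Jan – 13 Apr 2008: 104 days, exemption £37000 → (£152000 − £37000) × 1.9% × 104/366 = £620.8743
14 Apr – 31 Dec 2008: 262 days, exemption £114000 → (£152000 − £114000) × 1.9% × 262/366 = £516.8415
Total = £1137.7158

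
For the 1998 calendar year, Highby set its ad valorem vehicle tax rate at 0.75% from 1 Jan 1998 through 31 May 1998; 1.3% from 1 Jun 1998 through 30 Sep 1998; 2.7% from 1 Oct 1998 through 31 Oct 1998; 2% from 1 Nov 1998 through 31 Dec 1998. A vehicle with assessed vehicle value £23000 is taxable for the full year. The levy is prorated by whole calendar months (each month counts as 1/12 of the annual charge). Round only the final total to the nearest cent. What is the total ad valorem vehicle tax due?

£299.96

1 Jan – 31 May 1998: 5 months at 0.75% → £23000 × 0.75% × 5/12 = £71.8750
1 Jun – 30 Sep 1998: 4 months at 1.3% → £23000 × 1.3% × 4/12 = £99.6667
1 Oct – 31 Oct 1998: 1 month at 2.7% → £23000 × 2.7% × 1/12 = £51.7500
1 Nov – 31 Dec 1998: 2 months at 2% → £23000 × 2% × 2/12 = £76.6667
Total = £299.9583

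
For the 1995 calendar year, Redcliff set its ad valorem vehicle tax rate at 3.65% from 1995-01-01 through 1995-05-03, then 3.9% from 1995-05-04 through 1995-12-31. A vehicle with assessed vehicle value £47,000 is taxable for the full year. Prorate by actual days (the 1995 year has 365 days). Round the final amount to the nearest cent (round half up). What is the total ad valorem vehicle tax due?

£1,793.40

1995-01-01 to 1995-05-03: 123 days at 3.65% → £47,000 × 3.65% × 123/365 = £578.1000
1995-05-04 to 1995-12-31: 242 days at 3.9% → £47,000 × 3.9% × 242/365 = £1,215.3041
Total = £1,793.4041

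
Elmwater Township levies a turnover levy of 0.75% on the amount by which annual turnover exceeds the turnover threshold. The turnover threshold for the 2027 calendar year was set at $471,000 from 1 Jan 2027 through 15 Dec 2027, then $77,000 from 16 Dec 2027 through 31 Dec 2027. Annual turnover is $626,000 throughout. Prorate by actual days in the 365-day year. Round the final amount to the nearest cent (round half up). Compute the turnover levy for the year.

1 Jan – 15 Dec 2027: 349 days, exemption $471,000 → ($626,000 − $471,000) × 0.75% × 349/365 = $1,111.5411
16 Dec – 31 Dec 2027: 16 days, exemption $77,000 → ($626,000 − $77,000) × 0.75% × 16/365 = $180.4932
Total = $1,292.0342

$1,292.03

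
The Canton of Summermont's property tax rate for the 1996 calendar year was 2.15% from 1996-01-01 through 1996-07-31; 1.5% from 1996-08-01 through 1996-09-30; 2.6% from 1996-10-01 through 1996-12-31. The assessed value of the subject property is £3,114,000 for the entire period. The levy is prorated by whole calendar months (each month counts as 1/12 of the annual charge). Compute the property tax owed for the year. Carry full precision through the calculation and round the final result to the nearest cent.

£67,080.75

1996-01-01 to 1996-07-31: 7 months at 2.15% → £3,114,000 × 2.15% × 7/12 = £39,054.7500
1996-08-01 to 1996-09-30: 2 months at 1.5% → £3,114,000 × 1.5% × 2/12 = £7,785.0000
1996-10-01 to 1996-12-31: 3 months at 2.6% → £3,114,000 × 2.6% × 3/12 = £20,241.0000
Total = £67,080.7500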